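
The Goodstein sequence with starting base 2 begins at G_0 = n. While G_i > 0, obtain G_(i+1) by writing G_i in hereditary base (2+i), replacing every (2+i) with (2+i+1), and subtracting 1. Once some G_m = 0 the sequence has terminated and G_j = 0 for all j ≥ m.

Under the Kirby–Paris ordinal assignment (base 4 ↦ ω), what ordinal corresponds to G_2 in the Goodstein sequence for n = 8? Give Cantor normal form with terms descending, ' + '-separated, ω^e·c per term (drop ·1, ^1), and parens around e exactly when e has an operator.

ω^ω·2 + ω^2·2 + ω·2 + 1

8 —HB2→ 2^(2 + 1) —bump→ 3^(3 + 1) = 81 —(−1)→ 80
80 —HB3→ 2·3^3 + 2·3^2 + 2·3 + 2 —bump→ 2·4^4 + 2·4^2 + 2·4 + 2 = 554 —(−1)→ 553
553 —HB4→ 2·4^4 + 2·4^2 + 2·4 + 1 —bump→ 2·5^5 + 2·5^2 + 2·5 + 1 = 6311 —(−1)→ 6310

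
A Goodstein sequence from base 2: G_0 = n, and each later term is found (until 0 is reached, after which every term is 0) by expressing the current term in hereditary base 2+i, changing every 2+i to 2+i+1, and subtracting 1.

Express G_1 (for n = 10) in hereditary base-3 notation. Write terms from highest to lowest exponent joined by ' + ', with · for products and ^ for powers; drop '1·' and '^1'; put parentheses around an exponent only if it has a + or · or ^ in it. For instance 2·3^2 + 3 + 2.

3^(3 + 1) + 2

G_0=10  [base 2] 2^(2 + 1) + 2  →[2↦3]→  3^(3 + 1) + 3 = 84  −1 ⇒ G_1=83
G_1=83  [base 3] 3^(3 + 1) + 2  →[3↦4]→  4^(4 + 1) + 2 = 1026  −1 ⇒ G_2=1025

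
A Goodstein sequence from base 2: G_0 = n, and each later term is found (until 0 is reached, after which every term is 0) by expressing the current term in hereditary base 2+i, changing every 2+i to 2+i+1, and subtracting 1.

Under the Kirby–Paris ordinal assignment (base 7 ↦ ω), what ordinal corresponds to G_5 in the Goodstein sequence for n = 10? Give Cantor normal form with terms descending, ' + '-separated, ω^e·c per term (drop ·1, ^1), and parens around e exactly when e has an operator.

step 0: 10 = 2^(2 + 1) + 2; sub 3 for 2: 3^(3 + 1) + 3; = 84; G_1 = 84−1 = 83
step 1: 83 = 3^(3 + 1) + 2; sub 4 for 3: 4^(4 + 1) + 2; = 1026; G_2 = 1026−1 = 1025
step 2: 1025 = 4^(4 + 1) + 1; sub 5 for 4: 5^(5 + 1) + 1; = 15626; G_3 = 15626−1 = 15625
step 3: 15625 = 5^(5 + 1); sub 6 for 5: 6^(6 + 1); = 279936; G_4 = 279936−1 = 279935
step 4: 279935 = 5·6^6 + 5·6^5 + 5·6^4 + 5·6^3 + 5·6^2 + 5·6 + 5; sub 7 for 6: 5·7^7 + 5·7^5 + 5·7^4 + 5·7^3 + 5·7^2 + 5·7 + 5; = 4215755; G_5 = 4215755−1 = 4215754

ω^ω·5 + ω^5·5 + ω^4·5 + ω^3·5 + ω^2·5 + ω·5 + 4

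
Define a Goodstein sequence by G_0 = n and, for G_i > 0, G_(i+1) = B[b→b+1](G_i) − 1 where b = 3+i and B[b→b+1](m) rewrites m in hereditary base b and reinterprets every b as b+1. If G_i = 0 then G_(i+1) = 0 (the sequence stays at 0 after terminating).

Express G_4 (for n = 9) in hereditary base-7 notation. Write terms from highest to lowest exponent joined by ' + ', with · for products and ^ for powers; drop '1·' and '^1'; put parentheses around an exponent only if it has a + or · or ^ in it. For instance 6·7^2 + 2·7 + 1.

(0) 9|_3 = 3^2 ↦ 4^2|_4 = 16 ⇒ 15
(1) 15|_4 = 3·4 + 3 ↦ 3·5 + 3|_5 = 18 ⇒ 17
(2) 17|_5 = 3·5 + 2 ↦ 3·6 + 2|_6 = 20 ⇒ 19
(3) 19|_6 = 3·6 + 1 ↦ 3·7 + 1|_7 = 22 ⇒ 21
(4) 21|_7 = 3·7 ↦ 3·8|_8 = 24 ⇒ 23

3·7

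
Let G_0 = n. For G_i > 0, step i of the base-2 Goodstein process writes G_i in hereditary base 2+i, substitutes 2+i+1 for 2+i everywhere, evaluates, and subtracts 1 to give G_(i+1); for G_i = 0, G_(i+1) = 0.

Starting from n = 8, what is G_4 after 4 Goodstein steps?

93395

i=0: 8 = 2^(2 + 1) (b=2); 2→3: 3^(3 + 1) = 81; 81−1 = 80
i=1: 80 = 2·3^3 + 2·3^2 + 2·3 + 2 (b=3); 3→4: 2·4^4 + 2·4^2 + 2·4 + 2 = 554; 554−1 = 553
i=2: 553 = 2·4^4 + 2·4^2 + 2·4 + 1 (b=4); 4→5: 2·5^5 + 2·5^2 + 2·5 + 1 = 6311; 6311−1 = 6310
i=3: 6310 = 2·5^5 + 2·5^2 + 2·5 (b=5); 5→6: 2·6^6 + 2·6^2 + 2·6 = 93396; 93396−1 = 93395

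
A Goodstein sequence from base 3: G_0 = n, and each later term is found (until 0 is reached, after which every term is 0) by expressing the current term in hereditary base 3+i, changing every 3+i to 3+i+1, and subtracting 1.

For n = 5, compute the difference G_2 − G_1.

(0) 5|_3 = 3 + 2 ↦ 4 + 2|_4 = 6 ⇒ 5
(1) 5|_4 = 4 + 1 ↦ 5 + 1|_5 = 6 ⇒ 5

0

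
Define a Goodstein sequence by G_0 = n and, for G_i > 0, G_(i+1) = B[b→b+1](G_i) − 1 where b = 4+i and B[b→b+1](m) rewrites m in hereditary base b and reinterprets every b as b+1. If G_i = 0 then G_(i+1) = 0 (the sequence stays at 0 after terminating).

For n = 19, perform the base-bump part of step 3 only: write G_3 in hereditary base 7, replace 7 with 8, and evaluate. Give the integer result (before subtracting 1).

step 0: 19 = 4^2 + 3; sub 5 for 4: 5^2 + 3; = 28; G_1 = 28−1 = 27
step 1: 27 = 5^2 + 2; sub 6 for 5: 6^2 + 2; = 38; G_2 = 38−1 = 37
step 2: 37 = 6^2 + 1; sub 7 for 6: 7^2 + 1; = 50; G_3 = 50−1 = 49
step 3: 49 = 7^2; sub 8 for 7: 8^2; = 64; G_4 = 64−1 = 63

64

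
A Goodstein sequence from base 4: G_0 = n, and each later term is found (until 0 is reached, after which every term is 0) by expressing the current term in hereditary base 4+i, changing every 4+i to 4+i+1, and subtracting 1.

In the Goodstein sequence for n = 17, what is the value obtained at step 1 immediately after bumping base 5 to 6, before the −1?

36

base 4: 17 = 4^2 + 1; at 5: 5^2 + 1 = 26; next = 25
base 5: 25 = 5^2; at 6: 6^2 = 36; next = 35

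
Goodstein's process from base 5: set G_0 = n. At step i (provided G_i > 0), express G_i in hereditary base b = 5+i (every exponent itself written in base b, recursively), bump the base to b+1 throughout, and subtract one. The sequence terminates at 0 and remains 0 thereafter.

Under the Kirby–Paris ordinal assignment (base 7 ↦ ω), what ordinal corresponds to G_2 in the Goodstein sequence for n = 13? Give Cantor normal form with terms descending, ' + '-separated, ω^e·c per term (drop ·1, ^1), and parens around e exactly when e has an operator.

ω·2 + 1

13 —HB5→ 2·5 + 3 —bump→ 2·6 + 3 = 15 —(−1)→ 14
14 —HB6→ 2·6 + 2 —bump→ 2·7 + 2 = 16 —(−1)→ 15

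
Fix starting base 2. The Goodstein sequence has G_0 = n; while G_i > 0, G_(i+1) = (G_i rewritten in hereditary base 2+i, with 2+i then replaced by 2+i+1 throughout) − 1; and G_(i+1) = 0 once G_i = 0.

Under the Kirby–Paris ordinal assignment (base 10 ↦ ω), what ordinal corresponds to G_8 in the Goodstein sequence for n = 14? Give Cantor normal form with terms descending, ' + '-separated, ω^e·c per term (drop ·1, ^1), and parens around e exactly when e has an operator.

i=0: 14 = 2^(2 + 1) + 2^2 + 2 (b=2); 2→3: 3^(3 + 1) + 3^3 + 3 = 111; 111−1 = 110
i=1: 110 = 3^(3 + 1) + 3^3 + 2 (b=3); 3→4: 4^(4 + 1) + 4^4 + 2 = 1282; 1282−1 = 1281
i=2: 1281 = 4^(4 + 1) + 4^4 + 1 (b=4); 4→5: 5^(5 + 1) + 5^5 + 1 = 18751; 18751−1 = 18750
i=3: 18750 = 5^(5 + 1) + 5^5 (b=5); 5→6: 6^(6 + 1) + 6^6 = 326592; 326592−1 = 326591
i=4: 326591 = 6^(6 + 1) + 5·6^5 + 5·6^4 + 5·6^3 + 5·6^2 + 5·6 + 5 (b=6); 6→7: 7^(7 + 1) + 5·7^5 + 5·7^4 + 5·7^3 + 5·7^2 + 5·7 + 5 = 5862841; 5862841−1 = 5862840
i=5: 5862840 = 7^(7 + 1) + 5·7^5 + 5·7^4 + 5·7^3 + 5·7^2 + 5·7 + 4 (b=7); 7→8: 8^(8 + 1) + 5·8^5 + 5·8^4 + 5·8^3 + 5·8^2 + 5·8 + 4 = 134404972; 134404972−1 = 134404971
i=6: 134404971 = 8^(8 + 1) + 5·8^5 + 5·8^4 + 5·8^3 + 5·8^2 + 5·8 + 3 (b=8); 8→9: 9^(9 + 1) + 5·9^5 + 5·9^4 + 5·9^3 + 5·9^2 + 5·9 + 3 = 3487116549; 3487116549−1 = 3487116548
i=7: 3487116548 = 9^(9 + 1) + 5·9^5 + 5·9^4 + 5·9^3 + 5·9^2 + 5·9 + 2 (b=9); 9→10: 10^(10 + 1) + 5·10^5 + 5·10^4 + 5·10^3 + 5·10^2 + 5·10 + 2 = 100000555552; 100000555552−1 = 100000555551

ω^(ω + 1) + ω^5·5 + ω^4·5 + ω^3·5 + ω^2·5 + ω·5 + 1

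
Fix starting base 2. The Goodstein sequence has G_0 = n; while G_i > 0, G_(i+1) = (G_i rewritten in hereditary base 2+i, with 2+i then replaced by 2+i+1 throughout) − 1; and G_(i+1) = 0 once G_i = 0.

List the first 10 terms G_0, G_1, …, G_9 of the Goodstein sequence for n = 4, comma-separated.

(0) 4|_2 = 2^2 ↦ 3^3|_3 = 27 ⇒ 26
(1) 26|_3 = 2·3^2 + 2·3 + 2 ↦ 2·4^2 + 2·4 + 2|_4 = 42 ⇒ 41
(2) 41|_4 = 2·4^2 + 2·4 + 1 ↦ 2·5^2 + 2·5 + 1|_5 = 61 ⇒ 60
(3) 60|_5 = 2·5^2 + 2·5 ↦ 2·6^2 + 2·6|_6 = 84 ⇒ 83
(4) 83|_6 = 2·6^2 + 6 + 5 ↦ 2·7^2 + 7 + 5|_7 = 110 ⇒ 109
(5) 109|_7 = 2·7^2 + 7 + 4 ↦ 2·8^2 + 8 + 4|_8 = 140 ⇒ 139
(6) 139|_8 = 2·8^2 + 8 + 3 ↦ 2·9^2 + 9 + 3|_9 = 174 ⇒ 173
(7) 173|_9 = 2·9^2 + 9 + 2 ↦ 2·10^2 + 10 + 2|_10 = 212 ⇒ 211
(8) 211|_10 = 2·10^2 + 10 + 1 ↦ 2·11^2 + 11 + 1|_11 = 254 ⇒ 253

4, 26, 41, 60, 83, 109, 139, 173, 211, 253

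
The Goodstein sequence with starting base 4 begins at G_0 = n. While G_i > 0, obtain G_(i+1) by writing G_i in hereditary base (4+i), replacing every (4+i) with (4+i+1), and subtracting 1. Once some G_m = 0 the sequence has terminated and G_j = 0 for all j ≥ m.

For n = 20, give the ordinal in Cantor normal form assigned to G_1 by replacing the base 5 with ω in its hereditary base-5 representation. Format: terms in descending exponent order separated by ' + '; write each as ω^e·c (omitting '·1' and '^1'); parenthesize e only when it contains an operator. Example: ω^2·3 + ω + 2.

ω^2 + 4

base 4: 20 = 4^2 + 4; at 5: 5^2 + 5 = 30; next = 29
base 5: 29 = 5^2 + 4; at 6: 6^2 + 4 = 40; next = 39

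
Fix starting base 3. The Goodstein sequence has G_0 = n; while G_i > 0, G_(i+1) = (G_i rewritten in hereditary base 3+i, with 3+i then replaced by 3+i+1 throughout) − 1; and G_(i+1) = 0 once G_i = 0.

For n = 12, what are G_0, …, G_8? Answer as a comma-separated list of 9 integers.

12, 19, 27, 37, 49, 63, 69, 75, 81

step 0: 12 = 3^2 + 3; sub 4 for 3: 4^2 + 4; = 20; G_1 = 20−1 = 19
step 1: 19 = 4^2 + 3; sub 5 for 4: 5^2 + 3; = 28; G_2 = 28−1 = 27
step 2: 27 = 5^2 + 2; sub 6 for 5: 6^2 + 2; = 38; G_3 = 38−1 = 37
step 3: 37 = 6^2 + 1; sub 7 for 6: 7^2 + 1; = 50; G_4 = 50−1 = 49
step 4: 49 = 7^2; sub 8 for 7: 8^2; = 64; G_5 = 64−1 = 63
step 5: 63 = 7·8 + 7; sub 9 for 8: 7·9 + 7; = 70; G_6 = 70−1 = 69
step 6: 69 = 7·9 + 6; sub 10 for 9: 7·10 + 6; = 76; G_7 = 76−1 = 75
step 7: 75 = 7·10 + 5; sub 11 for 10: 7·11 + 5; = 82; G_8 = 82−1 = 81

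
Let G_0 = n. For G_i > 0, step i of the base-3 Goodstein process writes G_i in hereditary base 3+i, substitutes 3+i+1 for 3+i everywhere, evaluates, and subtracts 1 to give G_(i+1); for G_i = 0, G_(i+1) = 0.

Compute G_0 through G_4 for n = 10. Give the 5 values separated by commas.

G_0=10  [base 3] 3^2 + 1  →[3↦4]→  4^2 + 1 = 17  −1 ⇒ G_1=16
G_1=16  [base 4] 4^2  →[4↦5]→  5^2 = 25  −1 ⇒ G_2=24
G_2=24  [base 5] 4·5 + 4  →[5↦6]→  4·6 + 4 = 28  −1 ⇒ G_3=27
G_3=27  [base 6] 4·6 + 3  →[6↦7]→  4·7 + 3 = 31  −1 ⇒ G_4=30

10, 16, 24, 27, 30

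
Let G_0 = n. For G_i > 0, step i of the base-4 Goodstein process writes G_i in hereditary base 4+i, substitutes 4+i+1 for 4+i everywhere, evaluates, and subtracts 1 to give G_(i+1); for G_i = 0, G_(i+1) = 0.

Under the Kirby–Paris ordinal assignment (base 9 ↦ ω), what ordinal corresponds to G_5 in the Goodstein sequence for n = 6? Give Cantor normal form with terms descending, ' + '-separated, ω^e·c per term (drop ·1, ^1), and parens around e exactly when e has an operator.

G_0 = 6. HB_4(6) = 4 + 2. Bump = 7. G_1 = 6.
G_1 = 6. HB_5(6) = 5 + 1. Bump = 7. G_2 = 6.
G_2 = 6. HB_6(6) = 6. Bump = 7. G_3 = 6.
G_3 = 6. HB_7(6) = 6. Bump = 6. G_4 = 5.
G_4 = 5. HB_8(5) = 5. Bump = 5. G_5 = 4.

4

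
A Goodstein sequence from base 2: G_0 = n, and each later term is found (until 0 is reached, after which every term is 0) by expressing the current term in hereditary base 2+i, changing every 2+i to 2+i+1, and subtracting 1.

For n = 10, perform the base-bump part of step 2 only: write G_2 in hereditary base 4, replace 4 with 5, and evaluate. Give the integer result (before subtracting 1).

G_0=10  [base 2] 2^(2 + 1) + 2  →[2↦3]→  3^(3 + 1) + 3 = 84  −1 ⇒ G_1=83
G_1=83  [base 3] 3^(3 + 1) + 2  →[3↦4]→  4^(4 + 1) + 2 = 1026  −1 ⇒ G_2=1025
G_2=1025  [base 4] 4^(4 + 1) + 1  →[4↦5]→  5^(5 + 1) + 1 = 15626  −1 ⇒ G_3=15625

15626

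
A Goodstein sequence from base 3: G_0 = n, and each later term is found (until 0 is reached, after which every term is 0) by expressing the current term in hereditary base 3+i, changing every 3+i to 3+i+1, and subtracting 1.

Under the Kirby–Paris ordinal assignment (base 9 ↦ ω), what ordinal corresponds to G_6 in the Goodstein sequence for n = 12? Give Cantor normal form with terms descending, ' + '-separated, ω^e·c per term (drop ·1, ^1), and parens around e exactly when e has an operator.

G_0=12  [base 3] 3^2 + 3  →[3↦4]→  4^2 + 4 = 20  −1 ⇒ G_1=19
G_1=19  [base 4] 4^2 + 3  →[4↦5]→  5^2 + 3 = 28  −1 ⇒ G_2=27
G_2=27  [base 5] 5^2 + 2  →[5↦6]→  6^2 + 2 = 38  −1 ⇒ G_3=37
G_3=37  [base 6] 6^2 + 1  →[6↦7]→  7^2 + 1 = 50  −1 ⇒ G_4=49
G_4=49  [base 7] 7^2  →[7↦8]→  8^2 = 64  −1 ⇒ G_5=63
G_5=63  [base 8] 7·8 + 7  →[8↦9]→  7·9 + 7 = 70  −1 ⇒ G_6=69

ω·7 + 6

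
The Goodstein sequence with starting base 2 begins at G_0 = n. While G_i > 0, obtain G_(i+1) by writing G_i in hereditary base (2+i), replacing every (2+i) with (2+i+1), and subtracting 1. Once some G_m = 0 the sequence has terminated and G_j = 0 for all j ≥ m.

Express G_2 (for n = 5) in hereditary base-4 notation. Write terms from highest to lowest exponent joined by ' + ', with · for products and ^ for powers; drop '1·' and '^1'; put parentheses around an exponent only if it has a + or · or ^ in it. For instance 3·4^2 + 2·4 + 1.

3·4^3 + 3·4^2 + 3·4 + 3

G_0=5  [base 2] 2^2 + 1  →[2↦3]→  3^3 + 1 = 28  −1 ⇒ G_1=27
G_1=27  [base 3] 3^3  →[3↦4]→  4^4 = 256  −1 ⇒ G_2=255
G_2=255  [base 4] 3·4^3 + 3·4^2 + 3·4 + 3  →[4↦5]→  3·5^3 + 3·5^2 + 3·5 + 3 = 468  −1 ⇒ G_3=467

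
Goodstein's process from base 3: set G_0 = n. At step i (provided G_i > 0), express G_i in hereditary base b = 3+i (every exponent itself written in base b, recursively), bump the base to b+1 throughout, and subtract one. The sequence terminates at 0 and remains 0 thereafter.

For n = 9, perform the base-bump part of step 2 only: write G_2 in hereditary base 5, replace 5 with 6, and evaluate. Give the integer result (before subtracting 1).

20

(0) 9|_3 = 3^2 ↦ 4^2|_4 = 16 ⇒ 15
(1) 15|_4 = 3·4 + 3 ↦ 3·5 + 3|_5 = 18 ⇒ 17
(2) 17|_5 = 3·5 + 2 ↦ 3·6 + 2|_6 = 20 ⇒ 19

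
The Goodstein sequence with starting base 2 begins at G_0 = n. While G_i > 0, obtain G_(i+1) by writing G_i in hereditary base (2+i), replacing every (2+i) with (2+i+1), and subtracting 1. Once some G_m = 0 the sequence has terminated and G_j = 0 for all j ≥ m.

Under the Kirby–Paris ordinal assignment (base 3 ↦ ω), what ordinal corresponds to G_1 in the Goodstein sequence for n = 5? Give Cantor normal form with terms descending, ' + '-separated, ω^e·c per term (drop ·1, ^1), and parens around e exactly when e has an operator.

G_0 = 5. HB_2(5) = 2^2 + 1. Bump = 28. G_1 = 27.
G_1 = 27. HB_3(27) = 3^3. Bump = 256. G_2 = 255.

ω^ω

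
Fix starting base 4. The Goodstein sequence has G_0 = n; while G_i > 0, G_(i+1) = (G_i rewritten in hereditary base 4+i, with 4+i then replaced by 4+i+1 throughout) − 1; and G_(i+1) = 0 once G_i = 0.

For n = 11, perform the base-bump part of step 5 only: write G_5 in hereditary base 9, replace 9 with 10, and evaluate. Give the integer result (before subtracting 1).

16

(0) 11|_4 = 2·4 + 3 ↦ 2·5 + 3|_5 = 13 ⇒ 12
(1) 12|_5 = 2·5 + 2 ↦ 2·6 + 2|_6 = 14 ⇒ 13
(2) 13|_6 = 2·6 + 1 ↦ 2·7 + 1|_7 = 15 ⇒ 14
(3) 14|_7 = 2·7 ↦ 2·8|_8 = 16 ⇒ 15
(4) 15|_8 = 8 + 7 ↦ 9 + 7|_9 = 16 ⇒ 15
(5) 15|_9 = 9 + 6 ↦ 10 + 6|_10 = 16 ⇒ 15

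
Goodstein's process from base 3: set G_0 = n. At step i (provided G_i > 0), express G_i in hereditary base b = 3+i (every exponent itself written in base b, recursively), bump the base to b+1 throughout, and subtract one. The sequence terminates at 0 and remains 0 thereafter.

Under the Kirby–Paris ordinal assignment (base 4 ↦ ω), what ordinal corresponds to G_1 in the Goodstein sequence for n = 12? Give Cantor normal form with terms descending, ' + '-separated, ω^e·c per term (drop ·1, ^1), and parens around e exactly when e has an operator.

ω^2 + 3

G_0=12  [base 3] 3^2 + 3  →[3↦4]→  4^2 + 4 = 20  −1 ⇒ G_1=19
G_1=19  [base 4] 4^2 + 3  →[4↦5]→  5^2 + 3 = 28  −1 ⇒ G_2=27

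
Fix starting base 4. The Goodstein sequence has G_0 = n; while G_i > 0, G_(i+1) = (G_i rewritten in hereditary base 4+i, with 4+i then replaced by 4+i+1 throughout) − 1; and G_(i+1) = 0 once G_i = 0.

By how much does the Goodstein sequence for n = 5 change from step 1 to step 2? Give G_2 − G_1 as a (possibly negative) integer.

G_0=5  [base 4] 4 + 1  →[4↦5]→  5 + 1 = 6  −1 ⇒ G_1=5
G_1=5  [base 5] 5  →[5↦6]→  6 = 6  −1 ⇒ G_2=5

0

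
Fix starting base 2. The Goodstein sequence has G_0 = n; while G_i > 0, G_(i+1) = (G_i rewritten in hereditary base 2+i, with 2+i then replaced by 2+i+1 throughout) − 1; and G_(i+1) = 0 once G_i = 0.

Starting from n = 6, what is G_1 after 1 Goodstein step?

step 0: 6 = 2^2 + 2; sub 3 for 2: 3^3 + 3; = 30; G_1 = 30−1 = 29
step 1: 29 = 3^3 + 2; sub 4 for 3: 4^4 + 2; = 258; G_2 = 258−1 = 257

29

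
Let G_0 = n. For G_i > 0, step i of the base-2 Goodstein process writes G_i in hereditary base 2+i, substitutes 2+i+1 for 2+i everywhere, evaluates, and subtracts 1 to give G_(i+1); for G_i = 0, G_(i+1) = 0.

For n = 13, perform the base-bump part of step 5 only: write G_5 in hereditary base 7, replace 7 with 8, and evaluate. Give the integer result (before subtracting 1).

[0] 13 ≡ 2^(2 + 1) + 2^2 + 1 (base 2). Lift 3: 109. −1: 108.
[1] 108 ≡ 3^(3 + 1) + 3^3 (base 3). Lift 4: 1280. −1: 1279.
[2] 1279 ≡ 4^(4 + 1) + 3·4^3 + 3·4^2 + 3·4 + 3 (base 4). Lift 5: 16093. −1: 16092.
[3] 16092 ≡ 5^(5 + 1) + 3·5^3 + 3·5^2 + 3·5 + 2 (base 5). Lift 6: 280712. −1: 280711.
[4] 280711 ≡ 6^(6 + 1) + 3·6^3 + 3·6^2 + 3·6 + 1 (base 6). Lift 7: 5765999. −1: 5765998.
[5] 5765998 ≡ 7^(7 + 1) + 3·7^3 + 3·7^2 + 3·7 (base 7). Lift 8: 134219480. −1: 134219479.

134219480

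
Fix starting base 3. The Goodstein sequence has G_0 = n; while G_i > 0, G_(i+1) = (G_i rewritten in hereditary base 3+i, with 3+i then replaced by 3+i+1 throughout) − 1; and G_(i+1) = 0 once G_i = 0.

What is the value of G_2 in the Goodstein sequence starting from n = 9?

i=0: 9 = 3^2 (b=3); 3→4: 4^2 = 16; 16−1 = 15
i=1: 15 = 3·4 + 3 (b=4); 4→5: 3·5 + 3 = 18; 18−1 = 17

17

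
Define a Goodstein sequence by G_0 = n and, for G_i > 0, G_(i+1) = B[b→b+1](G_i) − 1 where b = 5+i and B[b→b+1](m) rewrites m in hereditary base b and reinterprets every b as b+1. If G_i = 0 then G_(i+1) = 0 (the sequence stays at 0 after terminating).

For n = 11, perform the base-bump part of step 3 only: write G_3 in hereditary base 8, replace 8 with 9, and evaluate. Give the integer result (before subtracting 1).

14

step 0: 11 = 2·5 + 1; sub 6 for 5: 2·6 + 1; = 13; G_1 = 13−1 = 12
step 1: 12 = 2·6; sub 7 for 6: 2·7; = 14; G_2 = 14−1 = 13
step 2: 13 = 7 + 6; sub 8 for 7: 8 + 6; = 14; G_3 = 14−1 = 13
step 3: 13 = 8 + 5; sub 9 for 8: 9 + 5; = 14; G_4 = 14−1 = 13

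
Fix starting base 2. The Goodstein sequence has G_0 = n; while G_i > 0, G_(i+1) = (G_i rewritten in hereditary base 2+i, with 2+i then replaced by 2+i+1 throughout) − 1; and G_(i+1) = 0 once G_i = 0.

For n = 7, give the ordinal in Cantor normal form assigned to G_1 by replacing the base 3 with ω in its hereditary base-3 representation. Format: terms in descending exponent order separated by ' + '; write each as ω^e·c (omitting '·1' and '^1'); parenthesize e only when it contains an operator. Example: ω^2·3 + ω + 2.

ω^ω + ω

step 0: 7 = 2^2 + 2 + 1; sub 3 for 2: 3^3 + 3 + 1; = 31; G_1 = 31−1 = 30
step 1: 30 = 3^3 + 3; sub 4 for 3: 4^4 + 4; = 260; G_2 = 260−1 = 259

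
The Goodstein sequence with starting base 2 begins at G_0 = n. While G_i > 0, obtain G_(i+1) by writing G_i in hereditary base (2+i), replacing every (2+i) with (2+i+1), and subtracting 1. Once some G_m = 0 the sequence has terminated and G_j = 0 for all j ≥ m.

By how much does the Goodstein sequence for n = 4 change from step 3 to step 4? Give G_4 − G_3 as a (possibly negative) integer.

23

4 —HB2→ 2^2 —bump→ 3^3 = 27 —(−1)→ 26
26 —HB3→ 2·3^2 + 2·3 + 2 —bump→ 2·4^2 + 2·4 + 2 = 42 —(−1)→ 41
41 —HB4→ 2·4^2 + 2·4 + 1 —bump→ 2·5^2 + 2·5 + 1 = 61 —(−1)→ 60
60 —HB5→ 2·5^2 + 2·5 —bump→ 2·6^2 + 2·6 = 84 —(−1)→ 83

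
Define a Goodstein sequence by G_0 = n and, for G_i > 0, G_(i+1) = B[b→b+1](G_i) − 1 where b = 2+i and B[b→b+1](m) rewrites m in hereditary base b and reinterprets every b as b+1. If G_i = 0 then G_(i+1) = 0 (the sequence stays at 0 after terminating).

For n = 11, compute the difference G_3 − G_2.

i=0: 11 = 2^(2 + 1) + 2 + 1 (b=2); 2→3: 3^(3 + 1) + 3 + 1 = 85; 85−1 = 84
i=1: 84 = 3^(3 + 1) + 3 (b=3); 3→4: 4^(4 + 1) + 4 = 1028; 1028−1 = 1027
i=2: 1027 = 4^(4 + 1) + 3 (b=4); 4→5: 5^(5 + 1) + 3 = 15628; 15628−1 = 15627

14600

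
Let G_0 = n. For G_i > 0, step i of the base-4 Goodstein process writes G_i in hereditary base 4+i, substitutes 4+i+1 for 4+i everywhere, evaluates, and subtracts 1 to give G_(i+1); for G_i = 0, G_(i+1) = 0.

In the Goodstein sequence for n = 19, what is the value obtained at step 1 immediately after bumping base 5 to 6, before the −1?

19 —HB4→ 4^2 + 3 —bump→ 5^2 + 3 = 28 —(−1)→ 27
27 —HB5→ 5^2 + 2 —bump→ 6^2 + 2 = 38 —(−1)→ 37

38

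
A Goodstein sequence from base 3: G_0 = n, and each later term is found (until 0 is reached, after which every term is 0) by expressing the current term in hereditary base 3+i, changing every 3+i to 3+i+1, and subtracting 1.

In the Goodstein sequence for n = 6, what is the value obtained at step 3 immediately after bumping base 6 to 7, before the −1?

8

G_0 = 6. HB_3(6) = 2·3. Bump = 8. G_1 = 7.
G_1 = 7. HB_4(7) = 4 + 3. Bump = 8. G_2 = 7.
G_2 = 7. HB_5(7) = 5 + 2. Bump = 8. G_3 = 7.
G_3 = 7. HB_6(7) = 6 + 1. Bump = 8. G_4 = 7.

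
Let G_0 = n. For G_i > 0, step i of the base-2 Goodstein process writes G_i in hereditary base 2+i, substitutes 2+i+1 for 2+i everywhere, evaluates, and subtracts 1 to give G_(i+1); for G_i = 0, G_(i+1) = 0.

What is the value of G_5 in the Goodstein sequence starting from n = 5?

1197

[0] 5 ≡ 2^2 + 1 (base 2). Lift 3: 28. −1: 27.
[1] 27 ≡ 3^3 (base 3). Lift 4: 256. −1: 255.
[2] 255 ≡ 3·4^3 + 3·4^2 + 3·4 + 3 (base 4). Lift 5: 468. −1: 467.
[3] 467 ≡ 3·5^3 + 3·5^2 + 3·5 + 2 (base 5). Lift 6: 776. −1: 775.
[4] 775 ≡ 3·6^3 + 3·6^2 + 3·6 + 1 (base 6). Lift 7: 1198. −1: 1197.
[5] 1197 ≡ 3·7^3 + 3·7^2 + 3·7 (base 7). Lift 8: 1752. −1: 1751.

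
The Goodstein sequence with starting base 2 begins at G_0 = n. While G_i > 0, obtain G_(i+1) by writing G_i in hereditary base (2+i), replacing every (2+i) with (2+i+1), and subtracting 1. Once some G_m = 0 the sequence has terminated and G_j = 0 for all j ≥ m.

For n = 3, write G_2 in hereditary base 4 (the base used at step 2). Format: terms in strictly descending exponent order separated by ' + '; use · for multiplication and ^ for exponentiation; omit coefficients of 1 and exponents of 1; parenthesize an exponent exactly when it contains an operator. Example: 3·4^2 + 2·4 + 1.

3

[0] 3 ≡ 2 + 1 (base 2). Lift 3: 4. −1: 3.
[1] 3 ≡ 3 (base 3). Lift 4: 4. −1: 3.
[2] 3 ≡ 3 (base 4). Lift 5: 3. −1: 2.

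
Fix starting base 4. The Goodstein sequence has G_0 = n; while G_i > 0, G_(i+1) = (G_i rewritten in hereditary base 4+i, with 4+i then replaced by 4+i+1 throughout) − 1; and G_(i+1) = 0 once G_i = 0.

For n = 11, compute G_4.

(0) 11|_4 = 2·4 + 3 ↦ 2·5 + 3|_5 = 13 ⇒ 12
(1) 12|_5 = 2·5 + 2 ↦ 2·6 + 2|_6 = 14 ⇒ 13
(2) 13|_6 = 2·6 + 1 ↦ 2·7 + 1|_7 = 15 ⇒ 14
(3) 14|_7 = 2·7 ↦ 2·8|_8 = 16 ⇒ 15
(4) 15|_8 = 8 + 7 ↦ 9 + 7|_9 = 16 ⇒ 15

15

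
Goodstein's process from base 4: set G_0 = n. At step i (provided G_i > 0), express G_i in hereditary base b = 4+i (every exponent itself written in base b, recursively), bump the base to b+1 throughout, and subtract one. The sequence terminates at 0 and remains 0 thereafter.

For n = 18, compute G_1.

26

step 0: 18 = 4^2 + 2; sub 5 for 4: 5^2 + 2; = 27; G_1 = 27−1 = 26
step 1: 26 = 5^2 + 1; sub 6 for 5: 6^2 + 1; = 37; G_2 = 37−1 = 36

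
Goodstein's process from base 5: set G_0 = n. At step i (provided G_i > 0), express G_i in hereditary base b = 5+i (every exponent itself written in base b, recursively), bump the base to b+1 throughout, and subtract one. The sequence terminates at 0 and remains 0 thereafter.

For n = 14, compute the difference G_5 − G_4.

step 0: 14 = 2·5 + 4; sub 6 for 5: 2·6 + 4; = 16; G_1 = 16−1 = 15
step 1: 15 = 2·6 + 3; sub 7 for 6: 2·7 + 3; = 17; G_2 = 17−1 = 16
step 2: 16 = 2·7 + 2; sub 8 for 7: 2·8 + 2; = 18; G_3 = 18−1 = 17
step 3: 17 = 2·8 + 1; sub 9 for 8: 2·9 + 1; = 19; G_4 = 19−1 = 18
step 4: 18 = 2·9; sub 10 for 9: 2·10; = 20; G_5 = 20−1 = 19

1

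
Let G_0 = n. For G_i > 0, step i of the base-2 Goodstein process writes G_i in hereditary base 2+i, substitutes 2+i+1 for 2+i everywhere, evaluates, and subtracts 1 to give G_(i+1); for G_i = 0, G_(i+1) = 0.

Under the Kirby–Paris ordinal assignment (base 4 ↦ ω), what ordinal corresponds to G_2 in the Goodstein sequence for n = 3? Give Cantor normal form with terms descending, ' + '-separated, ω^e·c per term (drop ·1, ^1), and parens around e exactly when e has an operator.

base 2: 3 = 2 + 1; at 3: 3 + 1 = 4; next = 3
base 3: 3 = 3; at 4: 4 = 4; next = 3
base 4: 3 = 3; at 5: 3 = 3; next = 2

3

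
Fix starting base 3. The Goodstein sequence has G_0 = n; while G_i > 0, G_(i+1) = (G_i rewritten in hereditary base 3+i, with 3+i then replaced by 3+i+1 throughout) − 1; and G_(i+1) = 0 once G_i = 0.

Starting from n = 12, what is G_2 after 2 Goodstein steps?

base 3: 12 = 3^2 + 3; at 4: 4^2 + 4 = 20; next = 19
base 4: 19 = 4^2 + 3; at 5: 5^2 + 3 = 28; next = 27
base 5: 27 = 5^2 + 2; at 6: 6^2 + 2 = 38; next = 37

27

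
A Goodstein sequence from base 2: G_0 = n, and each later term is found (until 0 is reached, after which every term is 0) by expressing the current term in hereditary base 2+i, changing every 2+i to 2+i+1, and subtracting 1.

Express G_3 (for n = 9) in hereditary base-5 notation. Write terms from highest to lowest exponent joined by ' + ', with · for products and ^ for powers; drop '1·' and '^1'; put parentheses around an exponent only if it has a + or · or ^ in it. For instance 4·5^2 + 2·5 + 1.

3·5^5 + 3·5^3 + 3·5^2 + 3·5 + 2

G_0 = 9. HB_2(9) = 2^(2 + 1) + 1. Bump = 82. G_1 = 81.
G_1 = 81. HB_3(81) = 3^(3 + 1). Bump = 1024. G_2 = 1023.
G_2 = 1023. HB_4(1023) = 3·4^4 + 3·4^3 + 3·4^2 + 3·4 + 3. Bump = 9843. G_3 = 9842.
G_3 = 9842. HB_5(9842) = 3·5^5 + 3·5^3 + 3·5^2 + 3·5 + 2. Bump = 140744. G_4 = 140743.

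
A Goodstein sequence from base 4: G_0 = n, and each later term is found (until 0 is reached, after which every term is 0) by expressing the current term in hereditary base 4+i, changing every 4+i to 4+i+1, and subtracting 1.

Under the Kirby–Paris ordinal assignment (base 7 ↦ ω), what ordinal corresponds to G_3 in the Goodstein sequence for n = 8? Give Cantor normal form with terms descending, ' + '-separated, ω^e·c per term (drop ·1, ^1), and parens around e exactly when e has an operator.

G_0=8  [base 4] 2·4  →[4↦5]→  2·5 = 10  −1 ⇒ G_1=9
G_1=9  [base 5] 5 + 4  →[5↦6]→  6 + 4 = 10  −1 ⇒ G_2=9
G_2=9  [base 6] 6 + 3  →[6↦7]→  7 + 3 = 10  −1 ⇒ G_3=9
G_3=9  [base 7] 7 + 2  →[7↦8]→  8 + 2 = 10  −1 ⇒ G_4=9

ω + 2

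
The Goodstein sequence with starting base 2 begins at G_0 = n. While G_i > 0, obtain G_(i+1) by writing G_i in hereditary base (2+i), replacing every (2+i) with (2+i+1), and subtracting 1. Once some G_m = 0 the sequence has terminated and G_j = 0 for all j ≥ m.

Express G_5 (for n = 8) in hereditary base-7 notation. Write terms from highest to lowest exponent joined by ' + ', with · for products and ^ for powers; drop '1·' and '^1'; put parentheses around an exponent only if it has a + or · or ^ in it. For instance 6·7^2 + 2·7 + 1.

step 0: 8 = 2^(2 + 1); sub 3 for 2: 3^(3 + 1); = 81; G_1 = 81−1 = 80
step 1: 80 = 2·3^3 + 2·3^2 + 2·3 + 2; sub 4 for 3: 2·4^4 + 2·4^2 + 2·4 + 2; = 554; G_2 = 554−1 = 553
step 2: 553 = 2·4^4 + 2·4^2 + 2·4 + 1; sub 5 for 4: 2·5^5 + 2·5^2 + 2·5 + 1; = 6311; G_3 = 6311−1 = 6310
step 3: 6310 = 2·5^5 + 2·5^2 + 2·5; sub 6 for 5: 2·6^6 + 2·6^2 + 2·6; = 93396; G_4 = 93396−1 = 93395
step 4: 93395 = 2·6^6 + 2·6^2 + 6 + 5; sub 7 for 6: 2·7^7 + 2·7^2 + 7 + 5; = 1647196; G_5 = 1647196−1 = 1647195
step 5: 1647195 = 2·7^7 + 2·7^2 + 7 + 4; sub 8 for 7: 2·8^8 + 2·8^2 + 8 + 4; = 33554572; G_6 = 33554572−1 = 33554571

2·7^7 + 2·7^2 + 7 + 4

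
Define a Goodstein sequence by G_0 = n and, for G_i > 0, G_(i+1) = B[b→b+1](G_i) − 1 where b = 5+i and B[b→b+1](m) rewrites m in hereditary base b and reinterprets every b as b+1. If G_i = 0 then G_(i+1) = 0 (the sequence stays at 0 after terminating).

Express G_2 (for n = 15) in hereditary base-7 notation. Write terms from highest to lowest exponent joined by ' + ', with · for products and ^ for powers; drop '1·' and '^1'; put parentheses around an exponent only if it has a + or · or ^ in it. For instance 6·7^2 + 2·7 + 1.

step 0: 15 = 3·5; sub 6 for 5: 3·6; = 18; G_1 = 18−1 = 17
step 1: 17 = 2·6 + 5; sub 7 for 6: 2·7 + 5; = 19; G_2 = 19−1 = 18

2·7 + 4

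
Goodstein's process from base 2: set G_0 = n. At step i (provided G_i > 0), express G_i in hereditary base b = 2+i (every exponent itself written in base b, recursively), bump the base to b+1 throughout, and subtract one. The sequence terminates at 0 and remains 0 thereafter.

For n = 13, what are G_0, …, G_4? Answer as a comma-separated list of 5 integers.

13, 108, 1279, 16092, 280711

13 —HB2→ 2^(2 + 1) + 2^2 + 1 —bump→ 3^(3 + 1) + 3^3 + 1 = 109 —(−1)→ 108
108 —HB3→ 3^(3 + 1) + 3^3 —bump→ 4^(4 + 1) + 4^4 = 1280 —(−1)→ 1279
1279 —HB4→ 4^(4 + 1) + 3·4^3 + 3·4^2 + 3·4 + 3 —bump→ 5^(5 + 1) + 3·5^3 + 3·5^2 + 3·5 + 3 = 16093 —(−1)→ 16092
16092 —HB5→ 5^(5 + 1) + 3·5^3 + 3·5^2 + 3·5 + 2 —bump→ 6^(6 + 1) + 3·6^3 + 3·6^2 + 3·6 + 2 = 280712 —(−1)→ 280711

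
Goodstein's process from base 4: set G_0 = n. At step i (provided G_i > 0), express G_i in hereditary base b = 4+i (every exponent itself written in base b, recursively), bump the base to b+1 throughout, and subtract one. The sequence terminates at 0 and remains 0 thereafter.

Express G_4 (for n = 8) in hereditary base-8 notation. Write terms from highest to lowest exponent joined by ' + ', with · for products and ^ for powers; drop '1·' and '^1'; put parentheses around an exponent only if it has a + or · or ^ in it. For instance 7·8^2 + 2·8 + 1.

8 + 1

8 —HB4→ 2·4 —bump→ 2·5 = 10 —(−1)→ 9
9 —HB5→ 5 + 4 —bump→ 6 + 4 = 10 —(−1)→ 9
9 —HB6→ 6 + 3 —bump→ 7 + 3 = 10 —(−1)→ 9
9 —HB7→ 7 + 2 —bump→ 8 + 2 = 10 —(−1)→ 9
9 —HB8→ 8 + 1 —bump→ 9 + 1 = 10 —(−1)→ 9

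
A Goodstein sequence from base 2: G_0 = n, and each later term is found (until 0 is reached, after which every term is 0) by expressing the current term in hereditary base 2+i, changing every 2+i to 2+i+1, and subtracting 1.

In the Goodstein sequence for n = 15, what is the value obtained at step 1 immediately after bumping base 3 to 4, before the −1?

[0] 15 ≡ 2^(2 + 1) + 2^2 + 2 + 1 (base 2). Lift 3: 112. −1: 111.
[1] 111 ≡ 3^(3 + 1) + 3^3 + 3 (base 3). Lift 4: 1284. −1: 1283.

1284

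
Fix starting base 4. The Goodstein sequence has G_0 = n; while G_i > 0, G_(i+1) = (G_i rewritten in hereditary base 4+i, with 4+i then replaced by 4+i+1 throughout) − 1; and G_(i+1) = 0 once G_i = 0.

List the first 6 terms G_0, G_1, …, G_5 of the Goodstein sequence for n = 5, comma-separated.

5, 5, 5, 4, 3, 2

[0] 5 ≡ 4 + 1 (base 4). Lift 5: 6. −1: 5.
[1] 5 ≡ 5 (base 5). Lift 6: 6. −1: 5.
[2] 5 ≡ 5 (base 6). Lift 7: 5. −1: 4.
[3] 4 ≡ 4 (base 7). Lift 8: 4. −1: 3.
[4] 3 ≡ 3 (base 8). Lift 9: 3. −1: 2.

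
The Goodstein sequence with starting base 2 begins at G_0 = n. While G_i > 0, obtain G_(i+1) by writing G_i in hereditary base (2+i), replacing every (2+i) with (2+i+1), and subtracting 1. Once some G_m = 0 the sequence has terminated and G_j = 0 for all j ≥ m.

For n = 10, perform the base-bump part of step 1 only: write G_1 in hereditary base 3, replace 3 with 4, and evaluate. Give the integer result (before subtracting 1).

G_0 = 10. HB_2(10) = 2^(2 + 1) + 2. Bump = 84. G_1 = 83.
G_1 = 83. HB_3(83) = 3^(3 + 1) + 2. Bump = 1026. G_2 = 1025.

1026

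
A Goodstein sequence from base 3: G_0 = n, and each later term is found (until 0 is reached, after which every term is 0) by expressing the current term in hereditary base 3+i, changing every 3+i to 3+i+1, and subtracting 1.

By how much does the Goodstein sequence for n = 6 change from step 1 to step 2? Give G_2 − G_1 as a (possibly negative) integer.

0

G_0 = 6. HB_3(6) = 2·3. Bump = 8. G_1 = 7.
G_1 = 7. HB_4(7) = 4 + 3. Bump = 8. G_2 = 7.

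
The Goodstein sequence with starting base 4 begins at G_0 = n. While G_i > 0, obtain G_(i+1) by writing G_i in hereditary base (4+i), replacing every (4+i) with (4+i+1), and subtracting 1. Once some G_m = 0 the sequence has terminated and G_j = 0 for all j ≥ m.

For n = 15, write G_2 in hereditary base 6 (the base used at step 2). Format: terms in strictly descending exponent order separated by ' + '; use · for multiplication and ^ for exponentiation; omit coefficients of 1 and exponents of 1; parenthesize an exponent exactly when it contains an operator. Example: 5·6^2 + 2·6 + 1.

i=0: 15 = 3·4 + 3 (b=4); 4→5: 3·5 + 3 = 18; 18−1 = 17
i=1: 17 = 3·5 + 2 (b=5); 5→6: 3·6 + 2 = 20; 20−1 = 19

3·6 + 1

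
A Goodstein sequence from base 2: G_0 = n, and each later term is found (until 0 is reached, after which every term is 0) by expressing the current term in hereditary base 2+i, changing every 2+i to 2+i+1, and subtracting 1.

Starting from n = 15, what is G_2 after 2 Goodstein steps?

1283

(0) 15|_2 = 2^(2 + 1) + 2^2 + 2 + 1 ↦ 3^(3 + 1) + 3^3 + 3 + 1|_3 = 112 ⇒ 111
(1) 111|_3 = 3^(3 + 1) + 3^3 + 3 ↦ 4^(4 + 1) + 4^4 + 4|_4 = 1284 ⇒ 1283
(2) 1283|_4 = 4^(4 + 1) + 4^4 + 3 ↦ 5^(5 + 1) + 5^5 + 3|_5 = 18753 ⇒ 18752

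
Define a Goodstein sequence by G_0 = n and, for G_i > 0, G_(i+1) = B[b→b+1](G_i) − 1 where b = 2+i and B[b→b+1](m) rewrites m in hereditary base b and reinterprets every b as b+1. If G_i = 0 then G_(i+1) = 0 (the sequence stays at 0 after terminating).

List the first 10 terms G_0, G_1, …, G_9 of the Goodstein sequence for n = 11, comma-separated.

(0) 11|_2 = 2^(2 + 1) + 2 + 1 ↦ 3^(3 + 1) + 3 + 1|_3 = 85 ⇒ 84
(1) 84|_3 = 3^(3 + 1) + 3 ↦ 4^(4 + 1) + 4|_4 = 1028 ⇒ 1027
(2) 1027|_4 = 4^(4 + 1) + 3 ↦ 5^(5 + 1) + 3|_5 = 15628 ⇒ 15627
(3) 15627|_5 = 5^(5 + 1) + 2 ↦ 6^(6 + 1) + 2|_6 = 279938 ⇒ 279937
(4) 279937|_6 = 6^(6 + 1) + 1 ↦ 7^(7 + 1) + 1|_7 = 5764802 ⇒ 5764801
(5) 5764801|_7 = 7^(7 + 1) ↦ 8^(8 + 1)|_8 = 134217728 ⇒ 134217727
(6) 134217727|_8 = 7·8^8 + 7·8^7 + 7·8^6 + 7·8^5 + 7·8^4 + 7·8^3 + 7·8^2 + 7·8 + 7 ↦ 7·9^9 + 7·9^7 + 7·9^6 + 7·9^5 + 7·9^4 + 7·9^3 + 7·9^2 + 7·9 + 7|_9 = 2749609303 ⇒ 2749609302
(7) 2749609302|_9 = 7·9^9 + 7·9^7 + 7·9^6 + 7·9^5 + 7·9^4 + 7·9^3 + 7·9^2 + 7·9 + 6 ↦ 7·10^10 + 7·10^7 + 7·10^6 + 7·10^5 + 7·10^4 + 7·10^3 + 7·10^2 + 7·10 + 6|_10 = 70077777776 ⇒ 70077777775
(8) 70077777775|_10 = 7·10^10 + 7·10^7 + 7·10^6 + 7·10^5 + 7·10^4 + 7·10^3 + 7·10^2 + 7·10 + 5 ↦ 7·11^11 + 7·11^7 + 7·11^6 + 7·11^5 + 7·11^4 + 7·11^3 + 7·11^2 + 7·11 + 5|_11 = 1997331745491 ⇒ 1997331745490

11, 84, 1027, 15627, 279937, 5764801, 134217727, 2749609302, 70077777775, 1997331745490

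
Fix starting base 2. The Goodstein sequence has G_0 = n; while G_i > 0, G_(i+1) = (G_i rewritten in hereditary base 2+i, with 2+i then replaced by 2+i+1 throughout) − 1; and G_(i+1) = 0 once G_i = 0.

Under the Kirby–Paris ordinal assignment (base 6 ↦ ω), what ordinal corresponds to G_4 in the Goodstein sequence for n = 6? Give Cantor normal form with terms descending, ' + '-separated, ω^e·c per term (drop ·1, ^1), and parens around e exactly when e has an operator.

i=0: 6 = 2^2 + 2 (b=2); 2→3: 3^3 + 3 = 30; 30−1 = 29
i=1: 29 = 3^3 + 2 (b=3); 3→4: 4^4 + 2 = 258; 258−1 = 257
i=2: 257 = 4^4 + 1 (b=4); 4→5: 5^5 + 1 = 3126; 3126−1 = 3125
i=3: 3125 = 5^5 (b=5); 5→6: 6^6 = 46656; 46656−1 = 46655
i=4: 46655 = 5·6^5 + 5·6^4 + 5·6^3 + 5·6^2 + 5·6 + 5 (b=6); 6→7: 5·7^5 + 5·7^4 + 5·7^3 + 5·7^2 + 5·7 + 5 = 98040; 98040−1 = 98039

ω^5·5 + ω^4·5 + ω^3·5 + ω^2·5 + ω·5 + 5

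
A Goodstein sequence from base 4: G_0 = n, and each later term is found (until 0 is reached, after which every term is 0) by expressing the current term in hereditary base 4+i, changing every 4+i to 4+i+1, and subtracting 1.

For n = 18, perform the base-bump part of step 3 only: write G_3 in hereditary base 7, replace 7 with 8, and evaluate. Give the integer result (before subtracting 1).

base 4: 18 = 4^2 + 2; at 5: 5^2 + 2 = 27; next = 26
base 5: 26 = 5^2 + 1; at 6: 6^2 + 1 = 37; next = 36
base 6: 36 = 6^2; at 7: 7^2 = 49; next = 48
base 7: 48 = 6·7 + 6; at 8: 6·8 + 6 = 54; next = 53

54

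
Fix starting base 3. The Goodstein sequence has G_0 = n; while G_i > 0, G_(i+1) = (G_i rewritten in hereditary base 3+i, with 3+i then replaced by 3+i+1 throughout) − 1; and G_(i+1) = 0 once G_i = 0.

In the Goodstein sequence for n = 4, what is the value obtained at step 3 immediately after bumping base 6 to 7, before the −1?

3

[0] 4 ≡ 3 + 1 (base 3). Lift 4: 5. −1: 4.
[1] 4 ≡ 4 (base 4). Lift 5: 5. −1: 4.
[2] 4 ≡ 4 (base 5). Lift 6: 4. −1: 3.
[3] 3 ≡ 3 (base 6). Lift 7: 3. −1: 2.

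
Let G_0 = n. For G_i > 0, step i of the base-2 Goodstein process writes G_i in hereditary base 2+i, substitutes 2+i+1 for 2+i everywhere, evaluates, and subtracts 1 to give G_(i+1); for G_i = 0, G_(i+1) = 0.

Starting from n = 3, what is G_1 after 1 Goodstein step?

3

step 0: 3 = 2 + 1; sub 3 for 2: 3 + 1; = 4; G_1 = 4−1 = 3
step 1: 3 = 3; sub 4 for 3: 4; = 4; G_2 = 4−1 = 3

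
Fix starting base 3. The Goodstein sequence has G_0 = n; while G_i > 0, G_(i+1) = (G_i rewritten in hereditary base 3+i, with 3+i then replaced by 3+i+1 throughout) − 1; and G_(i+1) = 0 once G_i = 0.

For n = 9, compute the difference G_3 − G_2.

2

step 0: 9 = 3^2; sub 4 for 3: 4^2; = 16; G_1 = 16−1 = 15
step 1: 15 = 3·4 + 3; sub 5 for 4: 3·5 + 3; = 18; G_2 = 18−1 = 17
step 2: 17 = 3·5 + 2; sub 6 for 5: 3·6 + 2; = 20; G_3 = 20−1 = 19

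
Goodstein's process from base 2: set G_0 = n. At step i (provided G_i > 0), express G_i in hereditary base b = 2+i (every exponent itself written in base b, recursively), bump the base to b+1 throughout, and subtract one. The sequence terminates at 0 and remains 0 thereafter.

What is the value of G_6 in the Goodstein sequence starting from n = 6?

187243

G_0=6  [base 2] 2^2 + 2  →[2↦3]→  3^3 + 3 = 30  −1 ⇒ G_1=29
G_1=29  [base 3] 3^3 + 2  →[3↦4]→  4^4 + 2 = 258  −1 ⇒ G_2=257
G_2=257  [base 4] 4^4 + 1  →[4↦5]→  5^5 + 1 = 3126  −1 ⇒ G_3=3125
G_3=3125  [base 5] 5^5  →[5↦6]→  6^6 = 46656  −1 ⇒ G_4=46655
G_4=46655  [base 6] 5·6^5 + 5·6^4 + 5·6^3 + 5·6^2 + 5·6 + 5  →[6↦7]→  5·7^5 + 5·7^4 + 5·7^3 + 5·7^2 + 5·7 + 5 = 98040  −1 ⇒ G_5=98039
G_5=98039  [base 7] 5·7^5 + 5·7^4 + 5·7^3 + 5·7^2 + 5·7 + 4  →[7↦8]→  5·8^5 + 5·8^4 + 5·8^3 + 5·8^2 + 5·8 + 4 = 187244  −1 ⇒ G_6=187243
G_6=187243  [base 8] 5·8^5 + 5·8^4 + 5·8^3 + 5·8^2 + 5·8 + 3  →[8↦9]→  5·9^5 + 5·9^4 + 5·9^3 + 5·9^2 + 5·9 + 3 = 332148  −1 ⇒ G_7=332147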